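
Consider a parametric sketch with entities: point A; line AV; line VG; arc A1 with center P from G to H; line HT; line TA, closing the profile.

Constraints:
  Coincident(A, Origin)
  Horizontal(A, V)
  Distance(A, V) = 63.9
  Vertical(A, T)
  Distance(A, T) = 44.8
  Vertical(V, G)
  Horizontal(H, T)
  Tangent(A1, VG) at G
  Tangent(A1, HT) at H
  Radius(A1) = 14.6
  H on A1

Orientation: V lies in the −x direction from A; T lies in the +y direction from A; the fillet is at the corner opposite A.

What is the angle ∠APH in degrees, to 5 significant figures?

121.49°

A is at the origin; A and V share the same y with |AV| = 63.9 and V on the −x side, so V = (-63.900, 0.0000). AT is vertical with |AT| = 44.8 and T on the +y side, so T = (0.0000, 44.800). The virtual corner opposite A is at (-63.900, 44.800). A1 meets VG tangentially, so PG is at right angles to VG and since A1 is tangent to HT there, PH ⟂ HT, with radius 14.6, so the center P sits 14.6 in from both sides at P = (-49.300, 30.200). That places the tangent points at G = (-63.900, 30.200) on VG and H = (-49.300, 44.800) on HT. Then cos ∠APH = PA·PH / (|PA||PH|), giving 121.49°.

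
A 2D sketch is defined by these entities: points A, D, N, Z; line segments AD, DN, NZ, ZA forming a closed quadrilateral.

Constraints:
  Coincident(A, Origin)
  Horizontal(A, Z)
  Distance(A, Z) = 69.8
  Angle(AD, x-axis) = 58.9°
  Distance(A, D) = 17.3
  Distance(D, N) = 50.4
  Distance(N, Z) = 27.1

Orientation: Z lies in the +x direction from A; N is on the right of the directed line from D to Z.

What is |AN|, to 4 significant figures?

51.13

Checks: |DN| = 50.40 ✓; |NZ| = 27.10 ✓.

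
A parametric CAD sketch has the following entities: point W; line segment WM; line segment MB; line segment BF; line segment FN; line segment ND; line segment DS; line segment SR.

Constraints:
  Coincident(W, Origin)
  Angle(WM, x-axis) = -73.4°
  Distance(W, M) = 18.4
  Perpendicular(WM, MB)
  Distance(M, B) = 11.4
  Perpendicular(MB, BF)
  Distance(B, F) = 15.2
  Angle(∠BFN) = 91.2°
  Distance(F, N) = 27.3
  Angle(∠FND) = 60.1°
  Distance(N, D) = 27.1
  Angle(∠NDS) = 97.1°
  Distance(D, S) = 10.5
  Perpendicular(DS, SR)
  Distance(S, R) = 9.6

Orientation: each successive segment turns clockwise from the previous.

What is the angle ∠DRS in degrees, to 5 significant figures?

47.564°

∠NDS = 97.1° gives DS at 175.00° from the x-axis; with |DS| = 10.5, S = (-0.15825, -23.561). DS is perpendicular to SR, so SR runs at 85.000°; with |SR| = 9.6, R = (0.67845, -13.997). Then cos ∠DRS = RD·RS / (|RD||RS|), giving 47.564°.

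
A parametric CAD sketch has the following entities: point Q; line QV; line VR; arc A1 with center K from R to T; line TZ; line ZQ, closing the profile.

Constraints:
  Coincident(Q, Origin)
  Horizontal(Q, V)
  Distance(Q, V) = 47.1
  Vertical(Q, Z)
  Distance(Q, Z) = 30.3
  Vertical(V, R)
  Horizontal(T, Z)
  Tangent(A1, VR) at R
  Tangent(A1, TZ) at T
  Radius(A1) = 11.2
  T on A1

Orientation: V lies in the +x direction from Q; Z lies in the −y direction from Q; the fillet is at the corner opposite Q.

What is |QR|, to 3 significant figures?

50.8

The virtual corner opposite Q is at (47.1, -30.3). Since A1 is tangent to VR there, KR ⟂ VR and since A1 is tangent to TZ there, KT ⟂ TZ, with radius 11.2, so the center K sits 11.2 in from both sides at K = (35.9, -19.1). That places the tangent points at R = (47.1, -19.1) on VR and T = (35.9, -30.3) on TZ. Then |QR| = |R − Q| = 50.8.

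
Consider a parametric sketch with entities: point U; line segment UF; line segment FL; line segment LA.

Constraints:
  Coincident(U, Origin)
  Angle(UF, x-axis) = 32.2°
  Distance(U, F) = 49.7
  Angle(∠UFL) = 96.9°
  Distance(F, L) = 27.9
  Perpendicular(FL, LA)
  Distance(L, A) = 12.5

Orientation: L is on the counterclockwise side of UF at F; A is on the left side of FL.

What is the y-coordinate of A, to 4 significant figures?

46.37

U is at the origin; UF runs at 32.2° with length 49.7, so F = 49.7·(cos 32.2°, sin 32.2°) = (42.06, 26.48). ∠UFL = 96.9°, so FL runs at 32.2° + (180° − 96.9°) = 115.3° from the x-axis; with |FL| = 27.9, L = F + 27.9·(cos 115.3°, sin 115.3°) = (30.13, 51.71). The perpendicularity gives LA at right angles to FL; with |LA| = 12.5 on the left of FL, A = L + 12.5·(-0.9041, -0.4274) = (18.83, 46.37). So A.y = 46.37.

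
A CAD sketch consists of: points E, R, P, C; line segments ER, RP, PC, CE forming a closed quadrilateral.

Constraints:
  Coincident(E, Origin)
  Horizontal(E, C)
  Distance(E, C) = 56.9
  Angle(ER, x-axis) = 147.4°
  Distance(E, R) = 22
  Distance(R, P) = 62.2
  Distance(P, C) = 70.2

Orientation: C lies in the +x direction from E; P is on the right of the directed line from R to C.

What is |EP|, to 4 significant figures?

46.30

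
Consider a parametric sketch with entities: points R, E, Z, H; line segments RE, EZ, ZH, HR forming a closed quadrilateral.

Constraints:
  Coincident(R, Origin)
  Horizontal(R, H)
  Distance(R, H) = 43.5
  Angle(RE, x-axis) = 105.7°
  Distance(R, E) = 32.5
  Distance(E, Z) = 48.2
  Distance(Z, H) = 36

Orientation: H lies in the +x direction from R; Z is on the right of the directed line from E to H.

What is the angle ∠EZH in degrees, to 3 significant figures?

91.6°

R is at the origin; RH is horizontal with |RH| = 43.5 and H in +x, so H = (43.5, 0). RE runs at 105.7° with |RE| = 32.5, so E = (-8.79, 31.3). Z is determined by |EZ| = 48.2 and |ZH| = 36.0 together: it lies at the intersection of circle(E, 48.2) and circle(H, 36.0). With |EH| = 60.9, the foot of the radical line on EH is 38.9 from E and the perpendicular offset is √(48.2² − 38.9²) = 28.5. Taking the right-of-EH solution: Z = (9.97, -13.1).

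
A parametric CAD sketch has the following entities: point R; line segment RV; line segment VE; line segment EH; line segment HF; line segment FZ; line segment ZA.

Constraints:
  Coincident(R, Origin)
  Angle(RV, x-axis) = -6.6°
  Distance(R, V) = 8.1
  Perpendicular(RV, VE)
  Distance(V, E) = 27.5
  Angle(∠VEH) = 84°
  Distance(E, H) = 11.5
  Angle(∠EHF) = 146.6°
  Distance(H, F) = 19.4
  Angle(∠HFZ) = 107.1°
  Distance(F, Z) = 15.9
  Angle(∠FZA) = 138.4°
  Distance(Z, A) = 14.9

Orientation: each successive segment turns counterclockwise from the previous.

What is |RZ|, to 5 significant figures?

12.316

R is at the origin; RV runs at -6.6° with length 8.1, so V = (8.0463, -0.93099). The perpendicularity gives VE at right angles to RV, so VE runs at 83.400°; with |VE| = 27.5, E = (11.207, 26.387). ∠VEH = 84.0° gives EH at 179.40° from the x-axis; with |EH| = 11.5, H = (-0.29228, 26.507). ∠EHF = 146.6° gives HF at -147.20° from the x-axis; with |HF| = 19.4, F = (-16.599, 15.998). ∠HFZ = 107.1° gives FZ at -74.300° from the x-axis; with |FZ| = 15.9, Z = (-12.297, 0.69125). Then |RZ| = |Z − R| = 12.316.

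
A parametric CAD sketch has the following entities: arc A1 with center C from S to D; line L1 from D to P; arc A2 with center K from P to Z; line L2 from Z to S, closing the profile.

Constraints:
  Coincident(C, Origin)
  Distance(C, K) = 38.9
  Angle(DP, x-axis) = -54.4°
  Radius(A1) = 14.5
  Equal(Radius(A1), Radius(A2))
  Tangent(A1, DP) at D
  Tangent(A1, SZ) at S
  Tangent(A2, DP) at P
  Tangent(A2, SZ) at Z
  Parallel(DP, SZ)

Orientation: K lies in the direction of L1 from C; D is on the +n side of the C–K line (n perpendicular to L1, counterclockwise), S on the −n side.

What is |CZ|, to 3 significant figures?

41.5

The slot axis is L1's direction at -54.4°, so u = (cos -54.4°, sin -54.4°) = (0.582, -0.813) and n = (−sin -54.4°, cos -54.4°) = (0.813, 0.582). C is at the origin and K lies 38.9 along u from C, so K = 38.9·u = (22.6, -31.6). Tangency of A1 to both parallel lines with radius 14.5 puts D and S at C ± 14.5·n: D = (11.8, 8.44), S = (-11.8, -8.44). Equal radii place P and Z the same way about K: P = K + 14.5·n = (34.4, -23.2), Z = K − 14.5·n = (10.9, -40.1). Then |CZ| = |Z − C| = 41.5.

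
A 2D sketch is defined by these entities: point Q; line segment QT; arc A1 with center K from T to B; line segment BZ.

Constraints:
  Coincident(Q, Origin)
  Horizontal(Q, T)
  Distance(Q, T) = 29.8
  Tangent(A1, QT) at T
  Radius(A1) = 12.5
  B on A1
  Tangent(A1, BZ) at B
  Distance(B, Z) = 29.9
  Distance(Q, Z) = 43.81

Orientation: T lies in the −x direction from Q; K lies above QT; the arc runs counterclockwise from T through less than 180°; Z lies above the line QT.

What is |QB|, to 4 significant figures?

20.78

Checks: |KB| = 12.50 ✓; ∠(KB, BZ) = 90.00° ✓; |BZ| = 29.90 ✓; |QZ| = 43.81 ✓.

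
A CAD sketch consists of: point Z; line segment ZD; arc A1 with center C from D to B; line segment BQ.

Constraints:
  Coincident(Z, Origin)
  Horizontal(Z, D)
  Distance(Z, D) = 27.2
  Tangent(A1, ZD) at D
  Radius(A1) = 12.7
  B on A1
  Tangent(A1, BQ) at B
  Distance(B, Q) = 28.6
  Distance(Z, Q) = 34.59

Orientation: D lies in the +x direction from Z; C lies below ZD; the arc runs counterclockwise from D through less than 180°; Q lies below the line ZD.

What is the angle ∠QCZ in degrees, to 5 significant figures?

68.652°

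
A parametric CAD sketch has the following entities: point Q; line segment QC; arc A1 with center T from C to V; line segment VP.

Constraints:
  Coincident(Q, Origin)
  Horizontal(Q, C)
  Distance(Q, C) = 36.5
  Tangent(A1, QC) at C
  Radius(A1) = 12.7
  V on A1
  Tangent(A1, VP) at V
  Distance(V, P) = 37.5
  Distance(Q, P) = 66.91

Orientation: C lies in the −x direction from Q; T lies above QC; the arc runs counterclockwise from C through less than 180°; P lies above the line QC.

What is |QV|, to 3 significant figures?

31.2

Q is at the origin; QC is horizontal with |QC| = 36.5 and C on the −x side, so C = (-36.5, 0.00). Tangency of A1 to QC means the radius TC is perpendicular to QC, so T = C + (0, 12.7) = (-36.5, 12.7). Since TV ⟂ VP (tangency), |TP| = √(12.7² + 37.5²) = 39.6 regardless of where V sits on A1. So P lies on both circle(Q, 66.91) and circle(T, 39.6); the above-QC intersection is P = (-42.3, 51.9). V is the foot of the tangent from P: V = (-25.2, 18.5).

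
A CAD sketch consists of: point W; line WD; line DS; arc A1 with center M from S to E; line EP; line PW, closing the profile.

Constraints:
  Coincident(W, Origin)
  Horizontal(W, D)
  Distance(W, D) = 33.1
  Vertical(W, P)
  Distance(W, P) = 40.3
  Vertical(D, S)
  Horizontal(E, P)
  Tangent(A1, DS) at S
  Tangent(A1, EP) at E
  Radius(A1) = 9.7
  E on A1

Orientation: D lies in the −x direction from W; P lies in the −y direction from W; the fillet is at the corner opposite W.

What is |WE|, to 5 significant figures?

46.601

The virtual corner opposite W is at (-33.100, -40.300). Tangency of A1 to DS means the radius MS is perpendicular to DS and A1 meets EP tangentially, so ME is at right angles to EP, with radius 9.7, so the center M sits 9.7 in from both sides at M = (-23.400, -30.600). That places the tangent points at S = (-33.100, -30.600) on DS and E = (-23.400, -40.300) on EP. Then |WE| = |E − W| = 46.601.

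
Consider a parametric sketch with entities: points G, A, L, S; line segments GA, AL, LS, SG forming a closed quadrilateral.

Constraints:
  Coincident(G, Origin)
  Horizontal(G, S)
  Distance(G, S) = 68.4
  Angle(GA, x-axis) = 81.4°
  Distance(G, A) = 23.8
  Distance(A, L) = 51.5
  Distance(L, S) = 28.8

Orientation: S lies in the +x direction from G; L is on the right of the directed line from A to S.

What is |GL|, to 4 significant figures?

43.20

G is at the origin; GS is horizontal with |GS| = 68.4 and S in +x, so S = (68.4, 0). GA runs at 81.4° with |GA| = 23.8, so A = (3.559, 23.53). L is determined by |AL| = 51.5 and |LS| = 28.8 together: it lies at the intersection of circle(A, 51.5) and circle(S, 28.8). With |AS| = 68.98, the foot of the radical line on AS is 47.70 from A and the perpendicular offset is √(51.5² − 47.70²) = 19.41. Taking the right-of-AS solution: L = (41.78, -10.99).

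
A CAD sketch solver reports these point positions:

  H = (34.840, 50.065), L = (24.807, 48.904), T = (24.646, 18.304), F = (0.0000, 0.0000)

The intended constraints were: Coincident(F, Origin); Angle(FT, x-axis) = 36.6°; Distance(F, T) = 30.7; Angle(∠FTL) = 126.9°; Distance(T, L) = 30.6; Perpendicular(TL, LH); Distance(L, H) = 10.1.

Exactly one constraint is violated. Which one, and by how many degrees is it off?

Perpendicular(TL, LH) — off by 6.90°.

F = (0.00, 0.00) ✓; FT at 36.60° ✓; |FT| = 30.70 ✓; ∠FTL = 126.9° ✓; |TL| = 30.60 ✓; ∠(TL, LH) = 83.10° ✗; |LH| = 10.10 ✓.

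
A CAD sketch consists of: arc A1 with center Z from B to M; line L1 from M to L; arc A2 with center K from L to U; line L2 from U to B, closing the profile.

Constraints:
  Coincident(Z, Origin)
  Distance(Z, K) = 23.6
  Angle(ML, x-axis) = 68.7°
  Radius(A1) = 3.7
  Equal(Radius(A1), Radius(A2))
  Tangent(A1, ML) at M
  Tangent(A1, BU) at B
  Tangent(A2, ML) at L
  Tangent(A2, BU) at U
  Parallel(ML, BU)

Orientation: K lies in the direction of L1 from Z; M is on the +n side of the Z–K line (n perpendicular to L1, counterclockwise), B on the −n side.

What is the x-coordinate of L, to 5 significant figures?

5.1255

The slot axis is L1's direction at 68.7°, so u = (cos 68.7°, sin 68.7°) = (0.36325, 0.93169) and n = (−sin 68.7°, cos 68.7°) = (-0.93169, 0.36325). Z is at the origin and K lies 23.6 along u from Z, so K = 23.6·u = (8.5727, 21.988). Tangency of A1 to both parallel lines with radius 3.7 puts M and B at Z ± 3.7·n: M = (-3.4473, 1.3440), B = (3.4473, -1.3440). Equal radii place L and U the same way about K: L = K + 3.7·n = (5.1255, 23.332), U = K − 3.7·n = (12.020, 20.644). So L.x = 5.1255.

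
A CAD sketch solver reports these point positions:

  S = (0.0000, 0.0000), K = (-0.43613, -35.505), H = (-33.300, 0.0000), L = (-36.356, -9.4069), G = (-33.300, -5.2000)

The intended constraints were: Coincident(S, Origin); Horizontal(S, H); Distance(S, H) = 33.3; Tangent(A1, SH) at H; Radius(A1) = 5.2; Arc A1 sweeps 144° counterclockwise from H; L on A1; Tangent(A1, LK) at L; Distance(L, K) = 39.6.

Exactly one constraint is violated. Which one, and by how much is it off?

Distance(L, K) = 39.6 — off by 4.80.

S = (0.00, 0.00) ✓; S.y = 0.00, H.y = 0.00 ✓; |SH| = 33.30 ✓; ∠(GH, HS) = 90.00° ✓; |GH| = 5.200 ✓; bearing(G→L) − bearing(G→H) = 144.0° ✓; |GL| = 5.200 ✓; ∠(GL, LK) = 90.01° ✓; |LK| = 44.40 ✗.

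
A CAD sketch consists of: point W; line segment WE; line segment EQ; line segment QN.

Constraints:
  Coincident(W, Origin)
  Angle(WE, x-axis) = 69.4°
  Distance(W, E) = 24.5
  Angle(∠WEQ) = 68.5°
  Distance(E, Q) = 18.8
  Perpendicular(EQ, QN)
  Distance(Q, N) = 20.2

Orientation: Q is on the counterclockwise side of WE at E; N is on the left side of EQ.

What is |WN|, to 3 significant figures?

10.2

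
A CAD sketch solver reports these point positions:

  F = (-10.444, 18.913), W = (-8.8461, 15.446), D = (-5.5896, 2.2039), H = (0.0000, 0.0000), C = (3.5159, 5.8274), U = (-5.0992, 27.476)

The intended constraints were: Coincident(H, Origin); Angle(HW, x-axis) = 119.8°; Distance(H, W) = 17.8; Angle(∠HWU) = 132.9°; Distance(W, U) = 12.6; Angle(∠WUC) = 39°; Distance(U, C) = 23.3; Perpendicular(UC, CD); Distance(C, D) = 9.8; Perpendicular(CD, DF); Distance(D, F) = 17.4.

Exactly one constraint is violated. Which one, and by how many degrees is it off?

Perpendicular(CD, DF) — off by 5.50°.

H = (0.00, 0.00) ✓; HW at 119.8° ✓; |HW| = 17.80 ✓; ∠HWU = 132.9° ✓; |WU| = 12.60 ✓; ∠WUC = 39.00° ✓; |UC| = 23.30 ✓; ∠(UC, CD) = 90.00° ✓; |CD| = 9.800 ✓; ∠(CD, DF) = 95.50° ✗; |DF| = 17.40 ✓.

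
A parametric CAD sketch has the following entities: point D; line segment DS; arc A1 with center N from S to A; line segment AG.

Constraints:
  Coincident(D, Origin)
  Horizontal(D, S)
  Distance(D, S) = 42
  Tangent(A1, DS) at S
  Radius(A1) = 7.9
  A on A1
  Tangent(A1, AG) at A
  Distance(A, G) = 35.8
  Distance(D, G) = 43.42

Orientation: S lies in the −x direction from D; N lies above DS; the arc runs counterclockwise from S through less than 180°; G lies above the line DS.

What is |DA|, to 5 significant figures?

35.040

Checks: ∠(NS, SD) = 90.00° ✓; |NS| = 7.900 ✓; |NA| = 7.900 ✓; ∠(NA, AG) = 90.00° ✓; |AG| = 35.80 ✓; |DG| = 43.42 ✓.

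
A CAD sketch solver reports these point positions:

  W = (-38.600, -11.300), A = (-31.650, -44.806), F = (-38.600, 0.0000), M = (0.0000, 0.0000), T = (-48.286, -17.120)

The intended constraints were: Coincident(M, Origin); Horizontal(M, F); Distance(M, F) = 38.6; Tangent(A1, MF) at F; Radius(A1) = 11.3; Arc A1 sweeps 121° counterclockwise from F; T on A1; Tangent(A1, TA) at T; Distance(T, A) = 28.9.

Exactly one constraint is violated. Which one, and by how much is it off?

Distance(T, A) = 28.9 — off by 3.40.

M = (0.00, 0.00) ✓; M.y = 0.00, F.y = 0.00 ✓; |MF| = 38.60 ✓; ∠(WF, FM) = 90.00° ✓; |WF| = 11.30 ✓; bearing(W→T) − bearing(W→F) = 121.0° ✓; |WT| = 11.30 ✓; ∠(WT, TA) = 90.00° ✓; |TA| = 32.30 ✗.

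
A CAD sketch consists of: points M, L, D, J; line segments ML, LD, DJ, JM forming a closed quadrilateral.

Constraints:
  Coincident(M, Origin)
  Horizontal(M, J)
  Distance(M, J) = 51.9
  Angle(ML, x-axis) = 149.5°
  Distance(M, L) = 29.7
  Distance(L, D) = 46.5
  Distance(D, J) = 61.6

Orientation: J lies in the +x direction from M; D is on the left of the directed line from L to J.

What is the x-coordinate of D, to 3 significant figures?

9.93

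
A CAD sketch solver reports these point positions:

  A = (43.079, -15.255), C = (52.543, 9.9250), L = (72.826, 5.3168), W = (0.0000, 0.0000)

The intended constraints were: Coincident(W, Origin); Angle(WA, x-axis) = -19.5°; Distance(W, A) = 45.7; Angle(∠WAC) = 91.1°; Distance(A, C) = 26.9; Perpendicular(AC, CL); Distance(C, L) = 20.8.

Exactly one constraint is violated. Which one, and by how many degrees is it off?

Perpendicular(AC, CL) — off by 7.80°.

W = (0.00, 0.00) ✓; WA at -19.50° ✓; |WA| = 45.70 ✓; ∠WAC = 91.10° ✓; |AC| = 26.90 ✓; ∠(AC, CL) = 82.20° ✗; |CL| = 20.80 ✓.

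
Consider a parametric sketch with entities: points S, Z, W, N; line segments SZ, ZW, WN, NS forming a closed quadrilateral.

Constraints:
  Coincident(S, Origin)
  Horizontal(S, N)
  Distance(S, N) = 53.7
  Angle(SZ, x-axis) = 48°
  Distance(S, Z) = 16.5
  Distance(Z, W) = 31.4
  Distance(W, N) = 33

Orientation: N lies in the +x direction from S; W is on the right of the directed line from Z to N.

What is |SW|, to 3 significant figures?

29.5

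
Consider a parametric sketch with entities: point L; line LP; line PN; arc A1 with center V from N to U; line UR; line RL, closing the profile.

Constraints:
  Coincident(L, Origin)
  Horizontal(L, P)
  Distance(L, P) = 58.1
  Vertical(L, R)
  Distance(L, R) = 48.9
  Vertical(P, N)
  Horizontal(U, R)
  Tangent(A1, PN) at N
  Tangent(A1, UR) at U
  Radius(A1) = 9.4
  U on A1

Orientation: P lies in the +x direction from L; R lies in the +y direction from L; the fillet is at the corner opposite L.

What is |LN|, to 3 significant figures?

70.3

L is at the origin; L and P share the same y with |LP| = 58.1 and P on the +x side, so P = (58.1, 0.00). LR is vertical with |LR| = 48.9 and R on the +y side, so R = (0.00, 48.9). The virtual corner opposite L is at (58.1, 48.9). A1 meets PN tangentially, so VN is at right angles to PN and since A1 is tangent to UR there, VU ⟂ UR, with radius 9.4, so the center V sits 9.4 in from both sides at V = (48.7, 39.5). That places the tangent points at N = (58.1, 39.5) on PN and U = (48.7, 48.9) on UR. Then |LN| = |N − L| = 70.3.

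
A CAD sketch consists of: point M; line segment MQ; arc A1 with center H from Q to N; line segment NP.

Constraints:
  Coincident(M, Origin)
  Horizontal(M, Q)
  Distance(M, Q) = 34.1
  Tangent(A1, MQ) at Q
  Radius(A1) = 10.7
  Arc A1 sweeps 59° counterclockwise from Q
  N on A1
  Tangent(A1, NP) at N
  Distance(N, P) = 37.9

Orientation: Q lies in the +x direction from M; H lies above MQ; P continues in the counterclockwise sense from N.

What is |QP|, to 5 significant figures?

47.357

On A1, Q sits at bearing -90° from H; a 59° counterclockwise sweep puts N at bearing -31°, so N = H + 10.7·(cos -31°, sin -31°) = (43.272, 5.1891). Tangency of A1 to NP means the radius HN is perpendicular to NP, so NP runs along (−sin -31°, cos -31°); with |NP| = 37.9, P = (62.792, 37.676). Then |QP| = |P − Q| = 47.357.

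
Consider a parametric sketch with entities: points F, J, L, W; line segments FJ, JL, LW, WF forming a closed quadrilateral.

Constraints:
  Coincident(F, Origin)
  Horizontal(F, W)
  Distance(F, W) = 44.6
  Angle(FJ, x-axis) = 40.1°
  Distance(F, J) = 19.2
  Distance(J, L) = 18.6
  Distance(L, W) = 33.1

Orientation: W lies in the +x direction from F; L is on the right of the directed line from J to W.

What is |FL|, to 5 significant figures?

13.488

Checks: |JL| = 18.60 ✓; |LW| = 33.10 ✓.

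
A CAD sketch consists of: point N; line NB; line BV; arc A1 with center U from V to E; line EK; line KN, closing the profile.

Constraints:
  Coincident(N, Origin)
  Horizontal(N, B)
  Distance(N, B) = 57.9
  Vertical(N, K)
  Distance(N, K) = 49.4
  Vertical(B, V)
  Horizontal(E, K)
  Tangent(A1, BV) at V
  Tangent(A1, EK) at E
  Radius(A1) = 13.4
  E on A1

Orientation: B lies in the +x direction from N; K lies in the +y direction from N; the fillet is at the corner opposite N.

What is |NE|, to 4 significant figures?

66.49

N is at the origin; N and B share the same y with |NB| = 57.9 and B on the +x side, so B = (57.90, 0.000). N and K share the same x with |NK| = 49.4 and K on the +y side, so K = (0.000, 49.40). The virtual corner opposite N is at (57.90, 49.40). Since A1 is tangent to BV there, UV ⟂ BV and A1 meets EK tangentially, so UE is at right angles to EK, with radius 13.4, so the center U sits 13.4 in from both sides at U = (44.50, 36.00). That places the tangent points at V = (57.90, 36.00) on BV and E = (44.50, 49.40) on EK. Then |NE| = |E − N| = 66.49.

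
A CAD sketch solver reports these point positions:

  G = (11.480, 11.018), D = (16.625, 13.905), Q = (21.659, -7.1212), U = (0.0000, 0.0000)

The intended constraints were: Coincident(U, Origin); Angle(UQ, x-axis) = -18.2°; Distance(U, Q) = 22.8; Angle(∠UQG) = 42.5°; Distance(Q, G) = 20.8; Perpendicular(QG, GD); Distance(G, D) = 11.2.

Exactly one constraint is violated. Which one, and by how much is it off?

Distance(G, D) = 11.2 — off by 5.30.

U = (0.00, 0.00) ✓; UQ at -18.20° ✓; |UQ| = 22.80 ✓; ∠UQG = 42.50° ✓; |QG| = 20.80 ✓; ∠(QG, GD) = 90.00° ✓; |GD| = 5.900 ✗.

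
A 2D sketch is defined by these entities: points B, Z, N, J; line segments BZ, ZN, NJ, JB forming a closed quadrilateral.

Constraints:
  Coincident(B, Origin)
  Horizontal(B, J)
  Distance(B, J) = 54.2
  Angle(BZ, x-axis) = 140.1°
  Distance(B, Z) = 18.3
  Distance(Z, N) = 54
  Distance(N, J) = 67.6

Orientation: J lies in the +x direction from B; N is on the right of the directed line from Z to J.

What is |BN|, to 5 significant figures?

40.404

B is at the origin; B and J share the same y with |BJ| = 54.2 and J in +x, so J = (54.2, 0). BZ runs at 140.1° with |BZ| = 18.3, so Z = (-14.039, 11.739). N is determined by |ZN| = 54.0 and |NJ| = 67.6 together: it lies at the intersection of circle(Z, 54.0) and circle(J, 67.6). With |ZJ| = 69.241, the foot of the radical line on ZJ is 22.679 from Z and the perpendicular offset is √(54.0² − 22.679²) = 49.007. Taking the right-of-ZJ solution: N = (0.0031466, -40.404).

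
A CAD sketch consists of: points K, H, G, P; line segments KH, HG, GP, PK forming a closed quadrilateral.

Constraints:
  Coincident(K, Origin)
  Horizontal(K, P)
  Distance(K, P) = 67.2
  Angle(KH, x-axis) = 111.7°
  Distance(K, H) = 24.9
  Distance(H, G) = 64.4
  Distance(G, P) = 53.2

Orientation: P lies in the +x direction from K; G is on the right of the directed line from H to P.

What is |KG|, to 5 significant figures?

40.096

Checks: |HG| = 64.40 ✓; |GP| = 53.20 ✓.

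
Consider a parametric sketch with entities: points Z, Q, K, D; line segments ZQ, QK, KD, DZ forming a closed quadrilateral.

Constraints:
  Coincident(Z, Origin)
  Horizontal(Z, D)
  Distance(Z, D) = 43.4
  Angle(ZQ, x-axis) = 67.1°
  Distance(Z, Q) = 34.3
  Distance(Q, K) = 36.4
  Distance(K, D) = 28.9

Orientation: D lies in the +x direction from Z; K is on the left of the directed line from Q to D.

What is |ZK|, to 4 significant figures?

57.06

Checks: |QK| = 36.40 ✓; |KD| = 28.90 ✓.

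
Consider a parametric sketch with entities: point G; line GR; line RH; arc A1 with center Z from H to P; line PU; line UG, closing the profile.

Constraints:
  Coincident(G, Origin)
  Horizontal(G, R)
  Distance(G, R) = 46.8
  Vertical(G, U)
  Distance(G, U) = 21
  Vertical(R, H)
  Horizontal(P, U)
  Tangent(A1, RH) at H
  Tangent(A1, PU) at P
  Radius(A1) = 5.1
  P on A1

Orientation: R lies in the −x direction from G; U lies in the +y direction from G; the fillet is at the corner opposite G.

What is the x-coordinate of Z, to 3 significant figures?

-41.7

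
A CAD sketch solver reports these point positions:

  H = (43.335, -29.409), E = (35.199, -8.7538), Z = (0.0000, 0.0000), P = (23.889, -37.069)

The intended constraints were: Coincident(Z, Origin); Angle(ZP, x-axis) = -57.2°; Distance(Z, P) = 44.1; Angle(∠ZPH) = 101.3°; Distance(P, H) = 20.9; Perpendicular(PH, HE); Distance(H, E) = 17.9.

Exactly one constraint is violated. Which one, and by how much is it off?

Distance(H, E) = 17.9 — off by 4.30.

Z = (0.00, 0.00) ✓; ZP at -57.20° ✓; |ZP| = 44.10 ✓; ∠ZPH = 101.3° ✓; |PH| = 20.90 ✓; ∠(PH, HE) = 90.00° ✓; |HE| = 22.20 ✗.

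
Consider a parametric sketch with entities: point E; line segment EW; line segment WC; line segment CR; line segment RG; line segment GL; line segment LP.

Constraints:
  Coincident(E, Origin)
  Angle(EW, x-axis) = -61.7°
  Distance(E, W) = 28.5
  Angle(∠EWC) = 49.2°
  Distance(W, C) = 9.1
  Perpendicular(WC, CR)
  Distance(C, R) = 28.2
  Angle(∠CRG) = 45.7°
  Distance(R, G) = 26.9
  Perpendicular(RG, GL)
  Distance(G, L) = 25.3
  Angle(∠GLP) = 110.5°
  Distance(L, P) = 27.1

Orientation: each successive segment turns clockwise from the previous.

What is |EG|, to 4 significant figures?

31.24

The perpendicularity gives CR at right angles to WC, so CR runs at 77.50°; with |CR| = 28.2, R = (10.73, 4.408). ∠CRG = 45.7° gives RG at -56.80° from the x-axis; with |RG| = 26.9, G = (25.46, -18.10). Then |EG| = |G − E| = 31.24.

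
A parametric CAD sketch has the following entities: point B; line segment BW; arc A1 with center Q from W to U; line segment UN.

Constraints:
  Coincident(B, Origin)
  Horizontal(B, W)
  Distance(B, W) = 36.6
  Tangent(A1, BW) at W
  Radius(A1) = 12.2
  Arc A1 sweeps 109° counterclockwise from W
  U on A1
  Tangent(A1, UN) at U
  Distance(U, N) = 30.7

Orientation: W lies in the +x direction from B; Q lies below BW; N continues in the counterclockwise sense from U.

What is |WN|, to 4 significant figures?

45.23

B is at the origin; B and W share the same y with |BW| = 36.6 and W on the +x side, so W = (36.60, 0.000). A1 meets BW tangentially, so QW is at right angles to BW, so Q = W + (0, -12.2) = (36.60, -12.20). On A1, W sits at bearing 90° from Q; a 109° counterclockwise sweep puts U at bearing 199°, so U = Q + 12.2·(cos 199°, sin 199°) = (25.06, -16.17). The tangent condition forces QU to be normal to UN, so UN runs along (−sin 199°, cos 199°); with |UN| = 30.7, N = (35.06, -45.20). Then |WN| = |N − W| = 45.23.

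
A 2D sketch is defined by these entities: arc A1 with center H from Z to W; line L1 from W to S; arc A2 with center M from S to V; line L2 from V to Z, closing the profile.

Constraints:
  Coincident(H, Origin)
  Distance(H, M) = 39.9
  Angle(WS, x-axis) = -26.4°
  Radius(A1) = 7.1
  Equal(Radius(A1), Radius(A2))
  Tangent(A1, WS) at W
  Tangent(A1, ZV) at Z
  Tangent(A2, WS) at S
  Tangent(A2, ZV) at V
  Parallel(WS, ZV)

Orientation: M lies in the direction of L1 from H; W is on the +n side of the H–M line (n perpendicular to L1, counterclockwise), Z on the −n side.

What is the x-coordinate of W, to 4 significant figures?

3.157

The slot axis is L1's direction at -26.4°, so u = (cos -26.4°, sin -26.4°) = (0.8957, -0.4446) and n = (−sin -26.4°, cos -26.4°) = (0.4446, 0.8957). H is at the origin and M lies 39.9 along u from H, so M = 39.9·u = (35.74, -17.74). Tangency of A1 to both parallel lines with radius 7.1 puts W and Z at H ± 7.1·n: W = (3.157, 6.360), Z = (-3.157, -6.360). So W.x = 3.157.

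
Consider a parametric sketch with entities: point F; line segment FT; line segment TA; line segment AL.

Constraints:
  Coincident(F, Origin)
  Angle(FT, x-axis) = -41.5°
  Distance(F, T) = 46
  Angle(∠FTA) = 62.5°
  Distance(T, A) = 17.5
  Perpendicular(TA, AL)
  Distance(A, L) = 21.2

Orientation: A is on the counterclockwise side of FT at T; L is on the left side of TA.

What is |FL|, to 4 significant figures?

19.96

F is at the origin; FT runs at -41.5° with length 46.0, so T = 46.0·(cos -41.5°, sin -41.5°) = (34.45, -30.48). ∠FTA = 62.5°, so TA runs at -41.5° + (180° − 62.5°) = 76.00° from the x-axis; with |TA| = 17.5, A = T + 17.5·(cos 76.00°, sin 76.00°) = (38.69, -13.50). The perpendicularity gives AL at right angles to TA; with |AL| = 21.2 on the left of TA, L = A + 21.2·(-0.9703, 0.2419) = (18.12, -8.372). Then |FL| = |L − F| = 19.96.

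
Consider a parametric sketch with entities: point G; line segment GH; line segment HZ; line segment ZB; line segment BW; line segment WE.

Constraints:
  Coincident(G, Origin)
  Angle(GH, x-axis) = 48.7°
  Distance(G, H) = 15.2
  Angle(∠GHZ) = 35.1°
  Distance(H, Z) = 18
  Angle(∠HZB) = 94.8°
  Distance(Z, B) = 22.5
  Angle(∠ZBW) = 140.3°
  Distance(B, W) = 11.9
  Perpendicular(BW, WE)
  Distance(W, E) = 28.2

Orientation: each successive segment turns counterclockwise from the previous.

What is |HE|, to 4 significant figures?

18.94

G is at the origin; GH runs at 48.7° with length 15.2, so H = (10.03, 11.42). ∠GHZ = 35.1° gives HZ at -166.4° from the x-axis; with |HZ| = 18.0, Z = (-7.463, 7.187). ∠HZB = 94.8° gives ZB at -81.20° from the x-axis; with |ZB| = 22.5, B = (-4.021, -15.05). ∠ZBW = 140.3° gives BW at -41.50° from the x-axis; with |BW| = 11.9, W = (4.891, -22.93). BW ⟂ WE, so WE runs at 48.50°; with |WE| = 28.2, E = (23.58, -1.813). Then |HE| = |E − H| = 18.94.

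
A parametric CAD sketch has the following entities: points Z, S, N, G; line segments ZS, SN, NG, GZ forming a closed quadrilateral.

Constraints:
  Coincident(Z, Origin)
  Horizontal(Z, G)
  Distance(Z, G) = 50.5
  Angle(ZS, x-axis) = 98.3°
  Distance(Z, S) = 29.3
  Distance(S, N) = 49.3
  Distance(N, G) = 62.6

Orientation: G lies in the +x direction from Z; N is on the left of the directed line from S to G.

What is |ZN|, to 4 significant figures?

69.17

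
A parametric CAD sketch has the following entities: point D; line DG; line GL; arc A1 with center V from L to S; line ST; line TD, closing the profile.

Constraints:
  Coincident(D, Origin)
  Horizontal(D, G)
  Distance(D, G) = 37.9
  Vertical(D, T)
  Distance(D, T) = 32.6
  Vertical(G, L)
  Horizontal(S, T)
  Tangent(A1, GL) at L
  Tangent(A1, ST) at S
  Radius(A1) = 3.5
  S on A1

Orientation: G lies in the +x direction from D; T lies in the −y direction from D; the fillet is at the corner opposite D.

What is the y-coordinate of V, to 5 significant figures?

-29.100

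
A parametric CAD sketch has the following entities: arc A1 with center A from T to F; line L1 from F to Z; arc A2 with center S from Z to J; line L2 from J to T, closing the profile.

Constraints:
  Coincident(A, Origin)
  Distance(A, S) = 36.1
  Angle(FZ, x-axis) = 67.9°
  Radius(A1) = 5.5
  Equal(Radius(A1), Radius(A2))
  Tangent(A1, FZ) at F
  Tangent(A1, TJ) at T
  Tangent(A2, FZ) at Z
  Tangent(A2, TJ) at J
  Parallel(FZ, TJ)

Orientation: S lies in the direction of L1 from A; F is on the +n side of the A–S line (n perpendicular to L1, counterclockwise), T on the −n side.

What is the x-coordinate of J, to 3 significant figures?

18.7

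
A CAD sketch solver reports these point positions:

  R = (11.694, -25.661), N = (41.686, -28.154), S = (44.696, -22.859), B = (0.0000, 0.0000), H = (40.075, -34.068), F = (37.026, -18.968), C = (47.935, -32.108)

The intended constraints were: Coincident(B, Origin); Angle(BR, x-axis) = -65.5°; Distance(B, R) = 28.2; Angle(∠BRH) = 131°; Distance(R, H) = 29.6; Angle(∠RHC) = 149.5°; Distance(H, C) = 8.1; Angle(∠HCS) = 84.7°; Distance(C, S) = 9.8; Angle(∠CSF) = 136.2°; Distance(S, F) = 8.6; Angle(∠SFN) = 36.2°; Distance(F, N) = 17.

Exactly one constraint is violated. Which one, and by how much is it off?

Distance(F, N) = 17 — off by 6.70.

B = (0.00, 0.00) ✓; BR at -65.50° ✓; |BR| = 28.20 ✓; ∠BRH = 131.0° ✓; |RH| = 29.60 ✓; ∠RHC = 149.5° ✓; |HC| = 8.101 ✓; ∠HCS = 84.70° ✓; |CS| = 9.800 ✓; ∠CSF = 136.2° ✓; |SF| = 8.601 ✓; ∠SFN = 36.20° ✓; |FN| = 10.30 ✗.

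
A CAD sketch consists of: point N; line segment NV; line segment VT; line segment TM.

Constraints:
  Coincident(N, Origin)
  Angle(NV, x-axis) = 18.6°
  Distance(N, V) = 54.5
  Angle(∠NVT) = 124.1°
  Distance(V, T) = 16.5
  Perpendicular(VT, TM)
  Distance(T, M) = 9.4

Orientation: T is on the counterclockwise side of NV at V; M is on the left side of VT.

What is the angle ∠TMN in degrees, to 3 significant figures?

127°

N is at the origin; NV runs at 18.6° with length 54.5, so V = 54.5·(cos 18.6°, sin 18.6°) = (51.7, 17.4). ∠NVT = 124.1°, so VT runs at 18.6° + (180° − 124.1°) = 74.5° from the x-axis; with |VT| = 16.5, T = V + 16.5·(cos 74.5°, sin 74.5°) = (56.1, 33.3). The perpendicularity gives TM at right angles to VT; with |TM| = 9.4 on the left of VT, M = T + 9.4·(-0.964, 0.267) = (47.0, 35.8). Then cos ∠TMN = MT·MN / (|MT||MN|), giving 127°.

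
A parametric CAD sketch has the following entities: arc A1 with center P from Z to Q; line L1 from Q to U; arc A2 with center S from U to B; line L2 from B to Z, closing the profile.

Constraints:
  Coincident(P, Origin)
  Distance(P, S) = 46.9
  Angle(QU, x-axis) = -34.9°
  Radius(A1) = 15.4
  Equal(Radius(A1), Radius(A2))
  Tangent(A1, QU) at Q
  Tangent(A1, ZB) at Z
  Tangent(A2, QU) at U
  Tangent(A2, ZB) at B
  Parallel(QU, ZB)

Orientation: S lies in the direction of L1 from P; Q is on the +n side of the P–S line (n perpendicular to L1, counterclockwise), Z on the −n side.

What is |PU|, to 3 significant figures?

49.4

The slot axis is L1's direction at -34.9°, so u = (cos -34.9°, sin -34.9°) = (0.820, -0.572) and n = (−sin -34.9°, cos -34.9°) = (0.572, 0.820). P is at the origin and S lies 46.9 along u from P, so S = 46.9·u = (38.5, -26.8). Tangency of A1 to both parallel lines with radius 15.4 puts Q and Z at P ± 15.4·n: Q = (8.81, 12.6), Z = (-8.81, -12.6). Equal radii place U and B the same way about S: U = S + 15.4·n = (47.3, -14.2), B = S − 15.4·n = (29.7, -39.5). Then |PU| = |U − P| = 49.4.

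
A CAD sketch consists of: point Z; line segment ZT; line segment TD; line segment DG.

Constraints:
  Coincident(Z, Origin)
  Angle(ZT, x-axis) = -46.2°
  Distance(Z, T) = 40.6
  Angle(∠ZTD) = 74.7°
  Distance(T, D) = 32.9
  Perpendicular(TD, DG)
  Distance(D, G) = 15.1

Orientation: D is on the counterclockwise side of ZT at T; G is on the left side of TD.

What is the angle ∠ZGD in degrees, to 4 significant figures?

137.3°

Z is at the origin; ZT runs at -46.2° with length 40.6, so T = 40.6·(cos -46.2°, sin -46.2°) = (28.10, -29.30). ∠ZTD = 74.7°, so TD runs at -46.2° + (180° − 74.7°) = 59.10° from the x-axis; with |TD| = 32.9, D = T + 32.9·(cos 59.10°, sin 59.10°) = (45.00, -1.073). TD is perpendicular to DG; with |DG| = 15.1 on the left of TD, G = D + 15.1·(-0.8581, 0.5135) = (32.04, 6.681). Then cos ∠ZGD = GZ·GD / (|GZ||GD|), giving 137.3°.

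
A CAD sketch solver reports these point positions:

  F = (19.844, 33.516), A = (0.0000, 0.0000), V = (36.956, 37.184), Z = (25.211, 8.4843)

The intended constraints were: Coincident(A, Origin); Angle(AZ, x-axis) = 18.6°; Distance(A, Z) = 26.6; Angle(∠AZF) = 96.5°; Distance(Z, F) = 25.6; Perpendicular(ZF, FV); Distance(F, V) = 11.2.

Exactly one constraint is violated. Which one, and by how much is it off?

Distance(F, V) = 11.2 — off by 6.30.

A = (0.00, 0.00) ✓; AZ at 18.60° ✓; |AZ| = 26.60 ✓; ∠AZF = 96.50° ✓; |ZF| = 25.60 ✓; ∠(ZF, FV) = 90.00° ✓; |FV| = 17.50 ✗.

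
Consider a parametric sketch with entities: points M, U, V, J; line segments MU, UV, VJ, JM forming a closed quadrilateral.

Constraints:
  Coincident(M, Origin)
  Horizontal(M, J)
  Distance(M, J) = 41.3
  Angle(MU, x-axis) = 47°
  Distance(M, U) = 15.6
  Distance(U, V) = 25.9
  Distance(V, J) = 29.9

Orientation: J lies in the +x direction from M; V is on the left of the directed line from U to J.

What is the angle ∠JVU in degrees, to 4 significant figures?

71.38°

M is at the origin; MJ is horizontal with |MJ| = 41.3 and J in +x, so J = (41.3, 0). MU runs at 47.0° with |MU| = 15.6, so U = (10.64, 11.41). V is determined by |UV| = 25.9 and |VJ| = 29.9 together: it lies at the intersection of circle(U, 25.9) and circle(J, 29.9). With |UJ| = 32.71, the foot of the radical line on UJ is 12.95 from U and the perpendicular offset is √(25.9² − 12.95²) = 22.43. Taking the left-of-UJ solution: V = (30.60, 27.92).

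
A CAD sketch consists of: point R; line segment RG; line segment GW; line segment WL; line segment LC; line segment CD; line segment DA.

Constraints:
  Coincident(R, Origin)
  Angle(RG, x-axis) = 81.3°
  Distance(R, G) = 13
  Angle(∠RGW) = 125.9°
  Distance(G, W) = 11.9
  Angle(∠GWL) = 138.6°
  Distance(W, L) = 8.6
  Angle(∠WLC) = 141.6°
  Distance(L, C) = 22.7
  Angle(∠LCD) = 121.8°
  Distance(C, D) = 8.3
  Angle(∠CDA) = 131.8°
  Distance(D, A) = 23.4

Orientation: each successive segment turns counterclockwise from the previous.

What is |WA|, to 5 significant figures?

36.386

R is at the origin; RG runs at 81.3° with length 13.0, so G = (1.9664, 12.850). ∠RGW = 125.9° gives GW at 135.40° from the x-axis; with |GW| = 11.9, W = (-6.5067, 21.206). ∠GWL = 138.6° gives WL at 176.80° from the x-axis; with |WL| = 8.6, L = (-15.093, 21.686). ∠WLC = 141.6° gives LC at -144.80° from the x-axis; with |LC| = 22.7, C = (-33.642, 8.6011). ∠LCD = 121.8° gives CD at -86.600° from the x-axis; with |CD| = 8.3, D = (-33.150, 0.31570). ∠CDA = 131.8° gives DA at -38.400° from the x-axis; with |DA| = 23.4, A = (-14.812, -14.219). Then |WA| = |A − W| = 36.386.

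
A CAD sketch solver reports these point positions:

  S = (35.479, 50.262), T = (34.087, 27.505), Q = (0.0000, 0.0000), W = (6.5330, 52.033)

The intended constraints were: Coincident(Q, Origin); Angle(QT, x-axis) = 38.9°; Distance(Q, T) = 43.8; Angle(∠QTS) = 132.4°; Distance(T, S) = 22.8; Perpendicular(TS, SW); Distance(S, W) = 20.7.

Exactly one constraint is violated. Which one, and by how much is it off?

Distance(S, W) = 20.7 — off by 8.30.

Q = (0.00, 0.00) ✓; QT at 38.90° ✓; |QT| = 43.80 ✓; ∠QTS = 132.4° ✓; |TS| = 22.80 ✓; ∠(TS, SW) = 90.00° ✓; |SW| = 29.00 ✗.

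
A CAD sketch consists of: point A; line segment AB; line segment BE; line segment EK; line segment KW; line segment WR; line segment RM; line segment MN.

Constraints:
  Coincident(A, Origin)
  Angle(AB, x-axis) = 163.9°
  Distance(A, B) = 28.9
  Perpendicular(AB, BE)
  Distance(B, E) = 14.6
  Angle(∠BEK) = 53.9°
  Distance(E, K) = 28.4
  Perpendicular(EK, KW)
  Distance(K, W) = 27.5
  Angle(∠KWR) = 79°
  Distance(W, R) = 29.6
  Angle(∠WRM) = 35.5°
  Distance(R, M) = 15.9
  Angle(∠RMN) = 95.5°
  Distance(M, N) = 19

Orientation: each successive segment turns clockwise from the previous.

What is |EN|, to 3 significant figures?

39.4

A is at the origin; AB runs at 163.9° with length 28.9, so B = (-27.8, 8.01). The perpendicularity gives BE at right angles to AB, so BE runs at 73.9°; with |BE| = 14.6, E = (-23.7, 22.0). ∠BEK = 53.9° gives EK at -52.2° from the x-axis; with |EK| = 28.4, K = (-6.31, -0.399). EK is perpendicular to KW, so KW runs at -142°; with |KW| = 27.5, W = (-28.0, -17.3). ∠KWR = 79.0° gives WR at 117° from the x-axis; with |WR| = 29.6, R = (-41.4, 9.17). ∠WRM = 35.5° gives RM at -27.7° from the x-axis; with |RM| = 15.9, M = (-27.3, 1.78). ∠RMN = 95.5° gives MN at -112° from the x-axis; with |MN| = 19.0, N = (-34.5, -15.8). Then |EN| = |N − E| = 39.4.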